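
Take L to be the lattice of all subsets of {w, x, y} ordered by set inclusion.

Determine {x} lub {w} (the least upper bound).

Under ⊆, join is union: {x} ∪ {w} = {w,x}.

{w,x}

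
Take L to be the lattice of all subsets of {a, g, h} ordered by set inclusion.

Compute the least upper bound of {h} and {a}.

{a,h}

Under ⊆, join is union: {h} ∪ {a} = {a,h}.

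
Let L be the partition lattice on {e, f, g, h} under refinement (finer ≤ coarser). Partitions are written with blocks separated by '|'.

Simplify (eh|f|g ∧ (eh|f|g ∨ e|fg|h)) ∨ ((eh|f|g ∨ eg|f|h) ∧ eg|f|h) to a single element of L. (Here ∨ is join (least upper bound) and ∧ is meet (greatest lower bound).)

eh|f|g ∨ e|fg|h = eh|fg
eh|f|g ∧ eh|fg = eh|f|g
eh|f|g ∨ eg|f|h = egh|f
egh|f ∧ eg|f|h = eg|f|h
eh|f|g ∨ eg|f|h = egh|f

egh|f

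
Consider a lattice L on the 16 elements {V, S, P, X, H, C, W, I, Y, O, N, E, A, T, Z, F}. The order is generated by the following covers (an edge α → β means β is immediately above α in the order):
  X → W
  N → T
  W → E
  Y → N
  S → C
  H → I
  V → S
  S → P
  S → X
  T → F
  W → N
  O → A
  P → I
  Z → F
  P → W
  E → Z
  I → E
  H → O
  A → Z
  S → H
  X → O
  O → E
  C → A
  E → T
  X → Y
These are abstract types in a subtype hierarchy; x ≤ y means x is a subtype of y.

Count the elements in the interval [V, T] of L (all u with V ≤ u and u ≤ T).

12

The interval [V, T] = {E, H, I, N, O, P, S, T, V, W, X, Y}, which has 12 elements.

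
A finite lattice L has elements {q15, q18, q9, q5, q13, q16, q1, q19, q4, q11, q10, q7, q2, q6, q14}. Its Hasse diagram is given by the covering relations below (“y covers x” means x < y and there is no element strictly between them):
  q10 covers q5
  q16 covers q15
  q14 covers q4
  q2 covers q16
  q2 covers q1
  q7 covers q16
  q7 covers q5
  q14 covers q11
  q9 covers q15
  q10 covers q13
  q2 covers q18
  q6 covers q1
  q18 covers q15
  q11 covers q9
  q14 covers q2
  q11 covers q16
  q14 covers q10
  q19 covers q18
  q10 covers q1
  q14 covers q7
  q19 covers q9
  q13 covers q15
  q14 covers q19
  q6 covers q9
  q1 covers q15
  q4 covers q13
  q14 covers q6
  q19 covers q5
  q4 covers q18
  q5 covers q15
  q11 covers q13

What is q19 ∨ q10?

q14

Common upper bounds of {q19, q10}: q14.
The least among these is q14.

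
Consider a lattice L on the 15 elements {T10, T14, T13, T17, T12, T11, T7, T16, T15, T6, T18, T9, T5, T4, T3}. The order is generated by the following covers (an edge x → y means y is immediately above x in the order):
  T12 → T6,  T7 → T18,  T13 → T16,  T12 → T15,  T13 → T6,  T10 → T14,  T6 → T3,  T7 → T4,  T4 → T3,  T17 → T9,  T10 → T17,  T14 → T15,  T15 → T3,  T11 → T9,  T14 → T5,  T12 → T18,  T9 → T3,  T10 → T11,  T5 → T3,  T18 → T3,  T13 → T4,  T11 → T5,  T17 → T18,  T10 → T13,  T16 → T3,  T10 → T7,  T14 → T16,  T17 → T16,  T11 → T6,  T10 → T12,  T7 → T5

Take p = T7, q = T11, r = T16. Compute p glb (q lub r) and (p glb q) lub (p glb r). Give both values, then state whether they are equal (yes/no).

T7; T10; no

q lub r = T3, so p glb (q lub r) = T7 glb T3 = T7.
p glb q = T10 and p glb r = T10, so (p glb q) lub (p glb r) = T10 lub T10 = T10.
Equal: no.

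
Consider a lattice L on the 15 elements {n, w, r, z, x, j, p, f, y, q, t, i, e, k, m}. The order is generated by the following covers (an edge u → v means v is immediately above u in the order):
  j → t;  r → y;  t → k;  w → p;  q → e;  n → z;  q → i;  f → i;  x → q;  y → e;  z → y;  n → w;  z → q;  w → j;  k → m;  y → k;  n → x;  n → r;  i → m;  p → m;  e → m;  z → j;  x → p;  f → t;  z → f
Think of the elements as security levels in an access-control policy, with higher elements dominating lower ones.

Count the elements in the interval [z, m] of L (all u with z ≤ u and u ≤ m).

10

The interval [z, m] = {e, f, i, j, k, m, q, t, y, z}, which has 10 elements.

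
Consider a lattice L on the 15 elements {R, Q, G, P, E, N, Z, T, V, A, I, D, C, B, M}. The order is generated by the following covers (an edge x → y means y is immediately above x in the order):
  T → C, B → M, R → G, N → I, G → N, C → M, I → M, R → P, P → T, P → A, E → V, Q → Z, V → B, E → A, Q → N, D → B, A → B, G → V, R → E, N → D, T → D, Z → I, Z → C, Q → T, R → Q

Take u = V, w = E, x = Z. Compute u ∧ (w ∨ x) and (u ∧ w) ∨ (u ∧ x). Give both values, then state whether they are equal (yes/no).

V; E; no

w ∨ x = M, so u ∧ (w ∨ x) = V ∧ M = V.
u ∧ w = E and u ∧ x = R, so (u ∧ w) ∨ (u ∧ x) = E ∨ R = E.
Equal: no.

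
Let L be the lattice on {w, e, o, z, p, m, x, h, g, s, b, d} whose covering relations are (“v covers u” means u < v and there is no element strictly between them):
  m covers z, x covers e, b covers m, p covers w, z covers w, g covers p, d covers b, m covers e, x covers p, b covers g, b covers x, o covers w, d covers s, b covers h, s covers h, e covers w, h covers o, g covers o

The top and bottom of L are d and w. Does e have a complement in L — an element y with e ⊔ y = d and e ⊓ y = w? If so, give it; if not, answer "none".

Need y with e ∨ y = d and e ∧ y = w.
Checking each element gives: s.

s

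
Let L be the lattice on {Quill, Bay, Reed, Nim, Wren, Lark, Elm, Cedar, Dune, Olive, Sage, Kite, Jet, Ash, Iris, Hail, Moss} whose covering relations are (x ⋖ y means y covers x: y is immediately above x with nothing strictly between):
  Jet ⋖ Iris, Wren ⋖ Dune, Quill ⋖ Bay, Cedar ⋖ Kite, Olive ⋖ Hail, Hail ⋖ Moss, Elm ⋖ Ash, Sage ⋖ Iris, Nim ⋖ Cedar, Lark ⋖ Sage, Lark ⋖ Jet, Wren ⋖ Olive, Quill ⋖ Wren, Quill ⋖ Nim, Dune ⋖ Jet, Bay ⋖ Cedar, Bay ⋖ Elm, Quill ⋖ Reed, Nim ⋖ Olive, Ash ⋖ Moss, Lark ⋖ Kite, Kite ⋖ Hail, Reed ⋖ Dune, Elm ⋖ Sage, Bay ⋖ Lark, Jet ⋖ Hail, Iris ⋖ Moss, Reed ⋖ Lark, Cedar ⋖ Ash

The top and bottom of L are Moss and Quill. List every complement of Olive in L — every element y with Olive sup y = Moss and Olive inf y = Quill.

Need y with Olive ∨ y = Moss and Olive ∧ y = Quill.
Checking each element gives: Elm, Sage.

Elm, Sage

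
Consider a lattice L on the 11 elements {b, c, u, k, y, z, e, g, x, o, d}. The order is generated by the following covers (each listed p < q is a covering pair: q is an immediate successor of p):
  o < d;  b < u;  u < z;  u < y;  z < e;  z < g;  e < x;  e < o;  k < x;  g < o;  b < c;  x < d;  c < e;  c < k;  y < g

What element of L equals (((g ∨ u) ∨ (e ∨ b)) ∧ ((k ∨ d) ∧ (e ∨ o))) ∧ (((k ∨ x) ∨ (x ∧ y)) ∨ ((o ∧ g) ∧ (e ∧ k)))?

g ∨ u = g
e ∨ b = e
g ∨ e = o
k ∨ d = d
e ∨ o = o
d ∧ o = o
o ∧ o = o
k ∨ x = x
x ∧ y = u
x ∨ u = x
o ∧ g = g
e ∧ k = c
g ∧ c = b
x ∨ b = x
o ∧ x = e

e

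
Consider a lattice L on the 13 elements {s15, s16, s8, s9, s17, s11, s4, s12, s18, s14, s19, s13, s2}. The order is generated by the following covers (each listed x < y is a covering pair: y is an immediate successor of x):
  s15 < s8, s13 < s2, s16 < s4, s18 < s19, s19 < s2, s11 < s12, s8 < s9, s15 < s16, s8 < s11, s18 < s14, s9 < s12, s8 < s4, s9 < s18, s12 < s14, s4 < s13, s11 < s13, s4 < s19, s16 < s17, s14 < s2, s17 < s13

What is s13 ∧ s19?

Common lower bounds of {s13, s19}: s15, s16, s4, s8.
The greatest among these is s4.

s4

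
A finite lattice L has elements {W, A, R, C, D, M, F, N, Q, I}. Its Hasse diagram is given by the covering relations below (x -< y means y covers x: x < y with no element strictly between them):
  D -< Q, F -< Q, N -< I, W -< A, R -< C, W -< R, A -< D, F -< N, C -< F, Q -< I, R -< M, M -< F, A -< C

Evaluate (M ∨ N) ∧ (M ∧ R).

R

M ∨ N = N
M ∧ R = R
N ∧ R = R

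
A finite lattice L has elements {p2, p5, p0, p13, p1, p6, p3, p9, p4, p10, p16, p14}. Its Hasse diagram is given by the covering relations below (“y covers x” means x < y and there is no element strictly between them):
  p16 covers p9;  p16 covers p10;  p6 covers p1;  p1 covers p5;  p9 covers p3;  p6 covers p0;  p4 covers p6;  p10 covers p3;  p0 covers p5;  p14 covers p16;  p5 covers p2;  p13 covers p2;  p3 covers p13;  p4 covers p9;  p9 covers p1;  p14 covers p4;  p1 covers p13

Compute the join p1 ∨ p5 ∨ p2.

p1

Common upper bounds of {p1, p5, p2}: p1, p14, p16, p4, p6, p9.
The least among these is p1.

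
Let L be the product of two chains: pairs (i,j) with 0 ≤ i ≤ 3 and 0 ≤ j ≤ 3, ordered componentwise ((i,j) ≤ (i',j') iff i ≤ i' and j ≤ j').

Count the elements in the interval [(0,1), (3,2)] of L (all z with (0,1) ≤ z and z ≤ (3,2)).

8

The interval [(0,1), (3,2)] = {(0,1), (0,2), (1,1), (1,2), (2,1), (2,2), (3,1), (3,2)}, which has 8 elements.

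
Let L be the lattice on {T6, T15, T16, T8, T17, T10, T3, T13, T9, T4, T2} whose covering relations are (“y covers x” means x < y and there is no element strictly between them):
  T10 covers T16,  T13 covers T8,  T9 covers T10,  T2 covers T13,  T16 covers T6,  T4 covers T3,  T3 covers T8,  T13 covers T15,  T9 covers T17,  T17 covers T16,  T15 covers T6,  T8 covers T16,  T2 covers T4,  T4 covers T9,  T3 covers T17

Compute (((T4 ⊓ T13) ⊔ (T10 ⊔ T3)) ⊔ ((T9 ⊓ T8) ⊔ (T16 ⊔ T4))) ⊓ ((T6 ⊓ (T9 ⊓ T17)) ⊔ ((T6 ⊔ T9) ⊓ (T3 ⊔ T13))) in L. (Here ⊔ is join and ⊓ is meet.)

T9

T4 ∧ T13 = T8
T10 ∨ T3 = T4
T8 ∨ T4 = T4
T9 ∧ T8 = T16
T16 ∨ T4 = T4
T16 ∨ T4 = T4
T4 ∨ T4 = T4
T9 ∧ T17 = T17
T6 ∧ T17 = T6
T6 ∨ T9 = T9
T3 ∨ T13 = T2
T9 ∧ T2 = T9
T6 ∨ T9 = T9
T4 ∧ T9 = T9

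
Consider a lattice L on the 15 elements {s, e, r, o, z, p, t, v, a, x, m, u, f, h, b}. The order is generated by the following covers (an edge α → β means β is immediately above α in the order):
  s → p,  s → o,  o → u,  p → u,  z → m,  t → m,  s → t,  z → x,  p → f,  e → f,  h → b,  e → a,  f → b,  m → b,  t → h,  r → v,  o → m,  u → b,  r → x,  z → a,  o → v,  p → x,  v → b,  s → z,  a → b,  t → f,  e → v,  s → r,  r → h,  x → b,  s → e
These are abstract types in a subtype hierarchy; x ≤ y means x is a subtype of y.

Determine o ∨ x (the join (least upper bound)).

Common upper bounds of {o, x}: b.
The least among these is b.

b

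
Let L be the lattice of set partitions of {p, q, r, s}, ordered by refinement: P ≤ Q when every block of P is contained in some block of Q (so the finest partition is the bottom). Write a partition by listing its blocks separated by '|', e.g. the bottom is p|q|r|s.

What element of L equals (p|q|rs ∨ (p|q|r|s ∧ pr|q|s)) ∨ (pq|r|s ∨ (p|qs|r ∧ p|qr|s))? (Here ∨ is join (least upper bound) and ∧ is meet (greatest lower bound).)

p|q|r|s ∧ pr|q|s = p|q|r|s
p|q|rs ∨ p|q|r|s = p|q|rs
p|qs|r ∧ p|qr|s = p|q|r|s
pq|r|s ∨ p|q|r|s = pq|r|s
p|q|rs ∨ pq|r|s = pq|rs

pq|rs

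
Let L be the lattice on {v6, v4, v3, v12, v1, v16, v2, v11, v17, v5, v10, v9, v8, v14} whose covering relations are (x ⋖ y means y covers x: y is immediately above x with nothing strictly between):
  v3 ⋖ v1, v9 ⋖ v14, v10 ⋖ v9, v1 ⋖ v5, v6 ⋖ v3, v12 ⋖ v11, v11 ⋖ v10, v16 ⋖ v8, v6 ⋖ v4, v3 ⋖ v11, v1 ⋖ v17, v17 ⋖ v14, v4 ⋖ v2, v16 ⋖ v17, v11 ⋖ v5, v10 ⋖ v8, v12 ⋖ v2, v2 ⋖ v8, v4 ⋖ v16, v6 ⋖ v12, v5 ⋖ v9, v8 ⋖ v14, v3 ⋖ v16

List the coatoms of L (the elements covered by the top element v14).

The coatoms are exactly the elements covered by v14: v17, v8, v9.

v17, v8, v9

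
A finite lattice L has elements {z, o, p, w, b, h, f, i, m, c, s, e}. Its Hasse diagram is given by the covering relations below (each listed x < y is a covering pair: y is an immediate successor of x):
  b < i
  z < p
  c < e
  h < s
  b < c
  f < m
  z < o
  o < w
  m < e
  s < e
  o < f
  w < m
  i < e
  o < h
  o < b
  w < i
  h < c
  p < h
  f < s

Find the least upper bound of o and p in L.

Common upper bounds of {o, p}: c, e, h, s.
The least among these is h.

h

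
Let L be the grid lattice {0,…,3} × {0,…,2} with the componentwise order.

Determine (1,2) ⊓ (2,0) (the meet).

(1,0)

Common lower bounds of {(1,2), (2,0)}: (0,0), (1,0).
The greatest among these is (1,0).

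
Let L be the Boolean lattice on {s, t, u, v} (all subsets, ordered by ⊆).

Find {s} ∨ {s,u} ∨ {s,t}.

Under ⊆, join is union: {s} ∪ {s,u} ∪ {s,t} = {s,t,u}.

{s,t,u}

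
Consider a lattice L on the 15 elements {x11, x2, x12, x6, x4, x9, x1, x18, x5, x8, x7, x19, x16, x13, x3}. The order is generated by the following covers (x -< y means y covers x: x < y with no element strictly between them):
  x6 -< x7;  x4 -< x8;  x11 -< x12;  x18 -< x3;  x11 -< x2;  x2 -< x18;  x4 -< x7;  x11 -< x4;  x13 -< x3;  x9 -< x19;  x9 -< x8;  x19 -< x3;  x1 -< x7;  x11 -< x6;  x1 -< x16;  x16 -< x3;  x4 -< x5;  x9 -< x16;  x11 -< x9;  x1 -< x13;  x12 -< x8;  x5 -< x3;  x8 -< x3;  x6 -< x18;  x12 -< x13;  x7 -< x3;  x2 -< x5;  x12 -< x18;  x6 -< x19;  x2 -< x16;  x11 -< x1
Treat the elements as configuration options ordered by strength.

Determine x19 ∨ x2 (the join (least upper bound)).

x3

Common upper bounds of {x19, x2}: x3.
The least among these is x3.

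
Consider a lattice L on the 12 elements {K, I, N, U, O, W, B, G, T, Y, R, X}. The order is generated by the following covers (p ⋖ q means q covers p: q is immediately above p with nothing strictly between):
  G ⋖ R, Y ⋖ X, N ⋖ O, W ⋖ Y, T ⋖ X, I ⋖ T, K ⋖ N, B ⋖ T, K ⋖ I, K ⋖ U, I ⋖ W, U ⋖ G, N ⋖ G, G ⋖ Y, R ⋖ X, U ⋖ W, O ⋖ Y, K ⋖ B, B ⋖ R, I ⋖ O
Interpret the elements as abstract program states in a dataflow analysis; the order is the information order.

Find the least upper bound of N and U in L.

G

Common upper bounds of {N, U}: G, R, X, Y.
The least among these is G.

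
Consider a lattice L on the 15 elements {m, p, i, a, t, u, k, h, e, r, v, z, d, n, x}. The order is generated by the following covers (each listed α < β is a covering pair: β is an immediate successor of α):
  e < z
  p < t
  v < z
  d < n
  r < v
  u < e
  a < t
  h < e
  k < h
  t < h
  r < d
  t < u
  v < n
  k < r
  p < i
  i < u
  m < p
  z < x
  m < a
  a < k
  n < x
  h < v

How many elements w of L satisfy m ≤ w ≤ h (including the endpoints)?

The interval [m, h] = {a, h, k, m, p, t}, which has 6 elements.

6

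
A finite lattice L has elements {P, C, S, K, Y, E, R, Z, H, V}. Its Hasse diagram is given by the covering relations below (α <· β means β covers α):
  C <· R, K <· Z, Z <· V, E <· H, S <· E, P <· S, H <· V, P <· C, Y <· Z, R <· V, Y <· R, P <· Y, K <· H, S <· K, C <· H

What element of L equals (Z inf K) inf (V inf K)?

Z ∧ K = K
V ∧ K = K
K ∧ K = K

K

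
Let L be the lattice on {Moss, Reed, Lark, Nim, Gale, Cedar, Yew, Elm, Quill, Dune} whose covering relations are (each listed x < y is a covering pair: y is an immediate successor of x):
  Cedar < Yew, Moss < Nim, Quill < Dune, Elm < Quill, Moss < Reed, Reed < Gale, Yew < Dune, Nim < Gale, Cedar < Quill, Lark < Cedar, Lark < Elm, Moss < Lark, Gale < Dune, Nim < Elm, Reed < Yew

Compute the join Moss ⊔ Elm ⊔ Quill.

Common upper bounds of {Moss, Elm, Quill}: Dune, Quill.
The least among these is Quill.

Quill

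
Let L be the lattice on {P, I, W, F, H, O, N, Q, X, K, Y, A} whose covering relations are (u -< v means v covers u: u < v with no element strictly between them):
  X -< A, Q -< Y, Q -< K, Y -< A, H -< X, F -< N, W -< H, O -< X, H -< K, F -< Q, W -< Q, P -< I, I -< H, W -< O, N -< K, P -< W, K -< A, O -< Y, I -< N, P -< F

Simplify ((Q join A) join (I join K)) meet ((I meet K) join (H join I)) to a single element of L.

H

Q ∨ A = A
I ∨ K = K
A ∨ K = A
I ∧ K = I
H ∨ I = H
I ∨ H = H
A ∧ H = H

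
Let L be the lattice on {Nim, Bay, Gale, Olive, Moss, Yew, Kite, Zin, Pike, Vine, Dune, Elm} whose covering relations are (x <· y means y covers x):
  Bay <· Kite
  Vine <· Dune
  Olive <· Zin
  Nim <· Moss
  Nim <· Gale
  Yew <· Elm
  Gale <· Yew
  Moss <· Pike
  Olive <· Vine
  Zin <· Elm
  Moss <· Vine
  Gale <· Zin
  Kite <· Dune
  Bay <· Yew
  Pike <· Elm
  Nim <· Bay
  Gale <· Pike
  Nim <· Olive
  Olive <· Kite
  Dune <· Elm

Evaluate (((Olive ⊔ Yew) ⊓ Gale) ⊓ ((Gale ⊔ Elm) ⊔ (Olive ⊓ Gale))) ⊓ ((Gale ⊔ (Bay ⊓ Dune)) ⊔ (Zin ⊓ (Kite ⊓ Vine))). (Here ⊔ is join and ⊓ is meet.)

Olive ∨ Yew = Elm
Elm ∧ Gale = Gale
Gale ∨ Elm = Elm
Olive ∧ Gale = Nim
Elm ∨ Nim = Elm
Gale ∧ Elm = Gale
Bay ∧ Dune = Bay
Gale ∨ Bay = Yew
Kite ∧ Vine = Olive
Zin ∧ Olive = Olive
Yew ∨ Olive = Elm
Gale ∧ Elm = Gale

Gale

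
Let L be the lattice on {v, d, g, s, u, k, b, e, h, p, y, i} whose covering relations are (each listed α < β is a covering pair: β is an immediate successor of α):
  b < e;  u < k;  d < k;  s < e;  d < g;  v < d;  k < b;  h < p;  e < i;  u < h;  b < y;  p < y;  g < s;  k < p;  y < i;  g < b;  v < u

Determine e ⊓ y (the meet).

b

Common lower bounds of {e, y}: b, d, g, k, u, v.
The greatest among these is b.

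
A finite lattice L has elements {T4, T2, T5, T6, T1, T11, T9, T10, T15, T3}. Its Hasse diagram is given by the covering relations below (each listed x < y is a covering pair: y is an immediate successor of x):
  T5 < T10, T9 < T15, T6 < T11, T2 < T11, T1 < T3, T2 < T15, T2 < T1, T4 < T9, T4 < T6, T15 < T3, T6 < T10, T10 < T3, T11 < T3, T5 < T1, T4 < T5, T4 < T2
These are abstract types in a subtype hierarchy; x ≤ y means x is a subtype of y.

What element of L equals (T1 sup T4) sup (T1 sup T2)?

T1

T1 ∨ T4 = T1
T1 ∨ T2 = T1
T1 ∨ T1 = T1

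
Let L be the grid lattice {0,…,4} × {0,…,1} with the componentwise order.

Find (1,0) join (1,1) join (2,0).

(2,1)

In a product of chains, the join is componentwise max, giving (2,1).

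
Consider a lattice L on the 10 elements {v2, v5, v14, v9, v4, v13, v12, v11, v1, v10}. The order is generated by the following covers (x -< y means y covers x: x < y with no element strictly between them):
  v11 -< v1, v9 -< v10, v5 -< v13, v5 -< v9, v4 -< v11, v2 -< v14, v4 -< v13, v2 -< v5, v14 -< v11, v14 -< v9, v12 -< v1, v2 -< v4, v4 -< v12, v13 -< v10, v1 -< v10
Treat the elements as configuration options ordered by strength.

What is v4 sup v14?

Common upper bounds of {v4, v14}: v1, v10, v11.
The least among these is v11.

v11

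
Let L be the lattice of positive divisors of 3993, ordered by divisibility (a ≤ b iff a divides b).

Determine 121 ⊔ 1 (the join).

Common upper bounds of {121, 1}: 121, 1331, 363, 3993.
The least among these is 121.

121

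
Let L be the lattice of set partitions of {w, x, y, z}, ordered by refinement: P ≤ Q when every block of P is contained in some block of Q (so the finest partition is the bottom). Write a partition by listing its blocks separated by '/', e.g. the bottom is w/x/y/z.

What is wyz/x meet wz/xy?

Common lower bounds of {wyz/x, wz/xy}: w/x/y/z, wz/x/y.
The greatest among these is wz/x/y.

wz/x/y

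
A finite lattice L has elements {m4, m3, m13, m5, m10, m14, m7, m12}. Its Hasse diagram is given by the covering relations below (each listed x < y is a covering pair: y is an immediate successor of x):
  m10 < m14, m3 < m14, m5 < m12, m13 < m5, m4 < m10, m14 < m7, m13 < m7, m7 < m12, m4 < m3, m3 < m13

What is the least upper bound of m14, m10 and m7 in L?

Common upper bounds of {m14, m10, m7}: m12, m7.
The least among these is m7.

m7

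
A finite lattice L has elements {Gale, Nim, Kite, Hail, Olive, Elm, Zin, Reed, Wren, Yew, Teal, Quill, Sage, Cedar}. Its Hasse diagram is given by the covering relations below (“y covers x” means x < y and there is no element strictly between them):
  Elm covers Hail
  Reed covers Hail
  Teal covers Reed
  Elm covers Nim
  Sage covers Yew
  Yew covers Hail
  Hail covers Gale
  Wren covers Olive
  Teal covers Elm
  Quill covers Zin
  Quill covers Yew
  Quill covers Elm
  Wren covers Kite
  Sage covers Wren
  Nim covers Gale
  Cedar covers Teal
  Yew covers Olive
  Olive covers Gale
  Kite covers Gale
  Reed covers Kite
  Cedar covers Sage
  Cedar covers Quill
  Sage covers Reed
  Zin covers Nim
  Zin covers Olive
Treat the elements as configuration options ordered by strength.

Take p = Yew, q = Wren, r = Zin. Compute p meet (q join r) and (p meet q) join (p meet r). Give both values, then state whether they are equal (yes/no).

q join r = Cedar, so p meet (q join r) = Yew meet Cedar = Yew.
p meet q = Olive and p meet r = Olive, so (p meet q) join (p meet r) = Olive join Olive = Olive.
Equal: no.

Yew; Olive; no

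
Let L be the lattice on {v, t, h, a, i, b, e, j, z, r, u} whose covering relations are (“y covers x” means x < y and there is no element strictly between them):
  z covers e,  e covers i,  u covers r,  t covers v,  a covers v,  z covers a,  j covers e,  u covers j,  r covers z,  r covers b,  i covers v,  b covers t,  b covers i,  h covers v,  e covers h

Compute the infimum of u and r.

Common lower bounds of {u, r}: a, b, e, h, i, r, t, v, z.
The greatest among these is r.

r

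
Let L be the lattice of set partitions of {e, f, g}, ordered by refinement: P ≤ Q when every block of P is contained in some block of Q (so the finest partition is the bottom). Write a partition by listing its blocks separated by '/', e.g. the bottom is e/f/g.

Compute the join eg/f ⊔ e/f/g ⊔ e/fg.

The join of eg/f, e/f/g, e/fg merges any blocks that overlap across the partitions, giving efg.

efg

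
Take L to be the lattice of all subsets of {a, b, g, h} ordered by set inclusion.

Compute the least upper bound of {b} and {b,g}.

{b,g}

Under ⊆, join is union: {b} ∪ {b,g} = {b,g}.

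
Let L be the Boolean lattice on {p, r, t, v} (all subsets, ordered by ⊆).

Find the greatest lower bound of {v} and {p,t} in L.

∅

Under ⊆, meet is intersection: {v} ∩ {p,t} = ∅.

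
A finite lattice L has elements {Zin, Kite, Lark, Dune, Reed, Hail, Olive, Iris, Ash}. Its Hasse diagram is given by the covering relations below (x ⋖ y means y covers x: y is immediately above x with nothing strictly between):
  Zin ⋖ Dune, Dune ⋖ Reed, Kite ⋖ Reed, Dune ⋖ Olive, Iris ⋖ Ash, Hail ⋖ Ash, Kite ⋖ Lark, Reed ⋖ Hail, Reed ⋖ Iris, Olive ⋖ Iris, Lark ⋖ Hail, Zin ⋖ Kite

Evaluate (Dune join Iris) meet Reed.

Reed

Dune ∨ Iris = Iris
Iris ∧ Reed = Reed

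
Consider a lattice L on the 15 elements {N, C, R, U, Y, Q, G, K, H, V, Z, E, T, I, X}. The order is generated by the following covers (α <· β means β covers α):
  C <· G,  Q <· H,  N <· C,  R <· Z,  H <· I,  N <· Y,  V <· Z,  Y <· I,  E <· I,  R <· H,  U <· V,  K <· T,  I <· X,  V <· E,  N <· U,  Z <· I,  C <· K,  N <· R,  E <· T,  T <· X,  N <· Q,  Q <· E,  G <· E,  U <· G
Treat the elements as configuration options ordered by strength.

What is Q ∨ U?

Common upper bounds of {Q, U}: E, I, T, X.
The least among these is E.

E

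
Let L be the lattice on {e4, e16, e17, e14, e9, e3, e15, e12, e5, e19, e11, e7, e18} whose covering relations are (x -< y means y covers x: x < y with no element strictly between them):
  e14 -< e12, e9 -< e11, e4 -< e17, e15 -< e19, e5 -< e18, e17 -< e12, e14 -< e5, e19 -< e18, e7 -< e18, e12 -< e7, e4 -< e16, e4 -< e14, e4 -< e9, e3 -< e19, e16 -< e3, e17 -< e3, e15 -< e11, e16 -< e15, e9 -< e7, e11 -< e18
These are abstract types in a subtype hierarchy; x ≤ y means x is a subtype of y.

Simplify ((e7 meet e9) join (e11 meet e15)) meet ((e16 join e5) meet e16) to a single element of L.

e16

e7 ∧ e9 = e9
e11 ∧ e15 = e15
e9 ∨ e15 = e11
e16 ∨ e5 = e18
e18 ∧ e16 = e16
e11 ∧ e16 = e16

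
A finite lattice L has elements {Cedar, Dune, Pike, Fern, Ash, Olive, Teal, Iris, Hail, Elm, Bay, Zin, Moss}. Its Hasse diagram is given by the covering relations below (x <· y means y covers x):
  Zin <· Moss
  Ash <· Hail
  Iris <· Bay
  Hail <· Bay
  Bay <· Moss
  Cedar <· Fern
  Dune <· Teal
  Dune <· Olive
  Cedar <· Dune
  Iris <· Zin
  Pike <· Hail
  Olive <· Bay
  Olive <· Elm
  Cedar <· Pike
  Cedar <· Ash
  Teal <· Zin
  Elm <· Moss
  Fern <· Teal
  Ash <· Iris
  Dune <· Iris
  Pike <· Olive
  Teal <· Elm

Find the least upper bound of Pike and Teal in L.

Common upper bounds of {Pike, Teal}: Elm, Moss.
The least among these is Elm.

Elm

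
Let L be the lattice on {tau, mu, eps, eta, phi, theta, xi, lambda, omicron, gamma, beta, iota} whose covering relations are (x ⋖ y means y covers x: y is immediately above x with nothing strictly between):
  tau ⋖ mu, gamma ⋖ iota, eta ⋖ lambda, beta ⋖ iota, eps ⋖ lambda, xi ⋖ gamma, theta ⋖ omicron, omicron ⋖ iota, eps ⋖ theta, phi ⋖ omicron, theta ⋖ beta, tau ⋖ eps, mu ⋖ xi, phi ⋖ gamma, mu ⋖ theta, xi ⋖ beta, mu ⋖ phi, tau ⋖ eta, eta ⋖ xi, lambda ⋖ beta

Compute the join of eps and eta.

Common upper bounds of {eps, eta}: beta, iota, lambda.
The least among these is lambda.

lambda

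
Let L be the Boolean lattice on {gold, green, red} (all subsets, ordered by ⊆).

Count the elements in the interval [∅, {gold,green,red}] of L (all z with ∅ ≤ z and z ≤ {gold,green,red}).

8

The interval [∅, {gold,green,red}] = {{gold,green,red}, {gold,green}, {gold,red}, {gold}, {green,red}, {green}, {red}, ∅}, which has 8 elements.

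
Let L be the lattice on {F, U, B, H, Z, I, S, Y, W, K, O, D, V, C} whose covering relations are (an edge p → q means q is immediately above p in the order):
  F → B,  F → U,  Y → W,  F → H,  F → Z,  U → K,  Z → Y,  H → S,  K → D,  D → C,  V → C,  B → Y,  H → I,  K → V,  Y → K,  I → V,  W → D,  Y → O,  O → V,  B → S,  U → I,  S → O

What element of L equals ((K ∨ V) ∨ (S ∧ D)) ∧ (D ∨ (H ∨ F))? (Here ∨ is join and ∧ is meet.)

V

K ∨ V = V
S ∧ D = B
V ∨ B = V
H ∨ F = H
D ∨ H = C
V ∧ C = V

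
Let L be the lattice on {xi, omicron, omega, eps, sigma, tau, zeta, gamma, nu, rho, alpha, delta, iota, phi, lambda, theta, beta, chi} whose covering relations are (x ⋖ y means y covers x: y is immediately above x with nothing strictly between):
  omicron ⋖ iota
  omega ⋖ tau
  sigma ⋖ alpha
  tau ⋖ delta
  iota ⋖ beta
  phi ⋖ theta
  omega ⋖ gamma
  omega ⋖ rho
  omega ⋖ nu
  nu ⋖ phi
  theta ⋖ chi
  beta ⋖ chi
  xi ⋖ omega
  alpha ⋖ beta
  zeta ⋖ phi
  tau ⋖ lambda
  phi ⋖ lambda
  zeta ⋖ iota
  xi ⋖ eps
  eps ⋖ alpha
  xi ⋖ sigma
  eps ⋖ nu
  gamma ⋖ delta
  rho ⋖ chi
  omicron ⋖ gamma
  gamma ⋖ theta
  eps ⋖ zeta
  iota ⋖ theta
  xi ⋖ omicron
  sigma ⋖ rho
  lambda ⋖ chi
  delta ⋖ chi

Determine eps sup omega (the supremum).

nu

Common upper bounds of {eps, omega}: chi, lambda, nu, phi, theta.
The least among these is nu.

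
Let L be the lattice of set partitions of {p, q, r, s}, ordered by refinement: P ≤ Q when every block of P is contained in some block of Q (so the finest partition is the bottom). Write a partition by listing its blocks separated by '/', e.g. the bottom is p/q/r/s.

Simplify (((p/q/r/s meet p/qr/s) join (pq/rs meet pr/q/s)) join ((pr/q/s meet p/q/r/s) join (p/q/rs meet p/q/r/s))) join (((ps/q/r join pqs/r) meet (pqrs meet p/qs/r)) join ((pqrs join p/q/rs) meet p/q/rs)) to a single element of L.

p/q/r/s ∧ p/qr/s = p/q/r/s
pq/rs ∧ pr/q/s = p/q/r/s
p/q/r/s ∨ p/q/r/s = p/q/r/s
pr/q/s ∧ p/q/r/s = p/q/r/s
p/q/rs ∧ p/q/r/s = p/q/r/s
p/q/r/s ∨ p/q/r/s = p/q/r/s
p/q/r/s ∨ p/q/r/s = p/q/r/s
ps/q/r ∨ pqs/r = pqs/r
pqrs ∧ p/qs/r = p/qs/r
pqs/r ∧ p/qs/r = p/qs/r
pqrs ∨ p/q/rs = pqrs
pqrs ∧ p/q/rs = p/q/rs
p/qs/r ∨ p/q/rs = p/qrs
p/q/r/s ∨ p/qrs = p/qrs

p/qrs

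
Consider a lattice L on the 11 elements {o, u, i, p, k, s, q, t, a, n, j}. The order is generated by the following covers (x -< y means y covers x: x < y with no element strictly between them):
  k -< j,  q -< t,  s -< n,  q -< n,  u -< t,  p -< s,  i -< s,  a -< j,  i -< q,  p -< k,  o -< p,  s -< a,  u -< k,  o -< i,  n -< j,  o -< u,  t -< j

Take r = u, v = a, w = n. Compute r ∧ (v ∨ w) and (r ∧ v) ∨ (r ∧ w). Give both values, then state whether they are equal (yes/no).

u; o; no

v ∨ w = j, so r ∧ (v ∨ w) = u ∧ j = u.
r ∧ v = o and r ∧ w = o, so (r ∧ v) ∨ (r ∧ w) = o ∨ o = o.
Equal: no.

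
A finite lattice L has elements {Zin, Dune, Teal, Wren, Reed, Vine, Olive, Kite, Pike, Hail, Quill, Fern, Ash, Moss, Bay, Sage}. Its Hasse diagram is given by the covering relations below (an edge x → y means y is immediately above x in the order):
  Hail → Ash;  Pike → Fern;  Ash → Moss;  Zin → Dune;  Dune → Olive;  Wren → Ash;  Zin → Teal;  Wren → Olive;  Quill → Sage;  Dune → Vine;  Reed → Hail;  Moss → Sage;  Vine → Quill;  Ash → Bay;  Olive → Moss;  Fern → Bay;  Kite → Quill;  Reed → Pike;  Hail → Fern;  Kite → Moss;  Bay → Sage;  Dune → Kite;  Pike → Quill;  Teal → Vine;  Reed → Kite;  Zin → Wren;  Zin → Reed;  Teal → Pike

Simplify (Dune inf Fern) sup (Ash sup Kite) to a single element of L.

Dune ∧ Fern = Zin
Ash ∨ Kite = Moss
Zin ∨ Moss = Moss

Moss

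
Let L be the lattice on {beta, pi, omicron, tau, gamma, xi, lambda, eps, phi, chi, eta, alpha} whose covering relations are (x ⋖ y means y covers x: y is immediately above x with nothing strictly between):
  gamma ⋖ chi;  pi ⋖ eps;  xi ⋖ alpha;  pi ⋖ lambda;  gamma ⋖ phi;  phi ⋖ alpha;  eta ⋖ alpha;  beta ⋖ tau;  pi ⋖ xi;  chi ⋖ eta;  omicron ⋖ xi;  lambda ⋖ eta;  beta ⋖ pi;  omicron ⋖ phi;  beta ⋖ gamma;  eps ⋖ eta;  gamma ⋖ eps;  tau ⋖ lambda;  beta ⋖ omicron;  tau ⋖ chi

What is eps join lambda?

Common upper bounds of {eps, lambda}: alpha, eta.
The least among these is eta.

eta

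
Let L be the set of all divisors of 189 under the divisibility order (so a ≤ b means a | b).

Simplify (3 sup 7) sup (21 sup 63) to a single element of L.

63

3 ∨ 7 = 21
21 ∨ 63 = 63
21 ∨ 63 = 63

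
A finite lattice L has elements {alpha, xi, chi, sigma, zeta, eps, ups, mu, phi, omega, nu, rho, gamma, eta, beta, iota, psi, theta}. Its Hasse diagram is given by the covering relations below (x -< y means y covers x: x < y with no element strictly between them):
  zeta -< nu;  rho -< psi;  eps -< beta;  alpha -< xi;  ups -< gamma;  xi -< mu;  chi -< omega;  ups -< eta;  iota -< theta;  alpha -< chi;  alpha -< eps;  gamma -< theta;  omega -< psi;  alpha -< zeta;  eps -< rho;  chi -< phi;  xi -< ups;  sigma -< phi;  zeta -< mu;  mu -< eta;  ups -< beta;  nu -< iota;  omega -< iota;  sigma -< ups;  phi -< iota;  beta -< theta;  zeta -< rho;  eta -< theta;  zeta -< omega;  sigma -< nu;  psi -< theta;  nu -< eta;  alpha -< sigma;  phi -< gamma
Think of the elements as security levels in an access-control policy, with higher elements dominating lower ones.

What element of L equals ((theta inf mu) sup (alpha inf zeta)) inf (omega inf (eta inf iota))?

zeta

theta ∧ mu = mu
alpha ∧ zeta = alpha
mu ∨ alpha = mu
eta ∧ iota = nu
omega ∧ nu = zeta
mu ∧ zeta = zeta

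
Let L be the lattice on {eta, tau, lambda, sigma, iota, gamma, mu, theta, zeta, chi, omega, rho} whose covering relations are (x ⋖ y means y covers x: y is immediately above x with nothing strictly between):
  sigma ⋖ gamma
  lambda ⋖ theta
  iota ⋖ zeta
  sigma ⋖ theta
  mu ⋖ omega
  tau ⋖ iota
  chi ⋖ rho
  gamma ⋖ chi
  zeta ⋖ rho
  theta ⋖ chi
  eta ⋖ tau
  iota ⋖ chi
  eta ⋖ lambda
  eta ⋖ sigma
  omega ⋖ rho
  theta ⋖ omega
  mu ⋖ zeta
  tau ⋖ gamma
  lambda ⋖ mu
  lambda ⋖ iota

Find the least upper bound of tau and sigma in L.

gamma

Common upper bounds of {tau, sigma}: chi, gamma, rho.
The least among these is gamma.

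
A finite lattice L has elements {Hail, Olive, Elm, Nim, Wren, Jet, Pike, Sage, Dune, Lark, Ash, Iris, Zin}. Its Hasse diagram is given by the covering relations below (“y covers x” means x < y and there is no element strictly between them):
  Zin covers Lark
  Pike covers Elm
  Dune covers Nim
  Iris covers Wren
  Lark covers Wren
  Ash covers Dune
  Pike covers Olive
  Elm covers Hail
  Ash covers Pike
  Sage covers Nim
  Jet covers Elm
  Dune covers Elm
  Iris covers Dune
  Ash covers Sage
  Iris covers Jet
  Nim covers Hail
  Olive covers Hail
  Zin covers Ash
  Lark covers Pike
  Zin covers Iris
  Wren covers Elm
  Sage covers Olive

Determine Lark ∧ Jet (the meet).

Common lower bounds of {Lark, Jet}: Elm, Hail.
The greatest among these is Elm.

Elm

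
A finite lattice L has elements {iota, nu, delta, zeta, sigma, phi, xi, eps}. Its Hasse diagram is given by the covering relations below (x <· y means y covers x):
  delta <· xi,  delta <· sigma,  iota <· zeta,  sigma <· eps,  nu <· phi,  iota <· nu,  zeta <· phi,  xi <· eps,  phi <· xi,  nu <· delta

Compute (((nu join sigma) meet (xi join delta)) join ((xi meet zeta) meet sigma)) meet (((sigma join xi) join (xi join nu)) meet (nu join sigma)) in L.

delta

nu ∨ sigma = sigma
xi ∨ delta = xi
sigma ∧ xi = delta
xi ∧ zeta = zeta
zeta ∧ sigma = iota
delta ∨ iota = delta
sigma ∨ xi = eps
xi ∨ nu = xi
eps ∨ xi = eps
nu ∨ sigma = sigma
eps ∧ sigma = sigma
delta ∧ sigma = delta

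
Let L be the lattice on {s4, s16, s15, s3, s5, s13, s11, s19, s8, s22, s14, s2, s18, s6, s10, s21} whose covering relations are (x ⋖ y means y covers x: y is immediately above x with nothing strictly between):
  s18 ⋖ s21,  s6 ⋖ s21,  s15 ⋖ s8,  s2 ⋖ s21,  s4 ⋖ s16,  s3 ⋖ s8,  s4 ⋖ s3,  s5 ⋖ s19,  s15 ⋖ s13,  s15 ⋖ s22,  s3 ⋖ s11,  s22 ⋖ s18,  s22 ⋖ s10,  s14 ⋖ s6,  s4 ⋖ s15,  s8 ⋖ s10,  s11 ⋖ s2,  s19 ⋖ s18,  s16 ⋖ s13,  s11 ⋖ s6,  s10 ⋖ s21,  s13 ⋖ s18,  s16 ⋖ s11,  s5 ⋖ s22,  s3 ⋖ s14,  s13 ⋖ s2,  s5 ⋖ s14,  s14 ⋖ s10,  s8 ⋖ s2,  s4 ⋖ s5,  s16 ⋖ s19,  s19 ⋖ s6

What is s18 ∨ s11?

Common upper bounds of {s18, s11}: s21.
The least among these is s21.

s21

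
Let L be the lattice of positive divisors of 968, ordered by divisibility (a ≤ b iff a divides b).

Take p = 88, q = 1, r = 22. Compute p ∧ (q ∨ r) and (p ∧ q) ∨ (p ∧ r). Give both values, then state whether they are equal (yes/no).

22; 22; yes

q ∨ r = 22, so p ∧ (q ∨ r) = 88 ∧ 22 = 22.
p ∧ q = 1 and p ∧ r = 22, so (p ∧ q) ∨ (p ∧ r) = 1 ∨ 22 = 22.
Equal: yes.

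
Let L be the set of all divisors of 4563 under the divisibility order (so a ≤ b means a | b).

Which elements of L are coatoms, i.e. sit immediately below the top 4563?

1521, 351

The coatoms are exactly the elements covered by 4563: 1521, 351.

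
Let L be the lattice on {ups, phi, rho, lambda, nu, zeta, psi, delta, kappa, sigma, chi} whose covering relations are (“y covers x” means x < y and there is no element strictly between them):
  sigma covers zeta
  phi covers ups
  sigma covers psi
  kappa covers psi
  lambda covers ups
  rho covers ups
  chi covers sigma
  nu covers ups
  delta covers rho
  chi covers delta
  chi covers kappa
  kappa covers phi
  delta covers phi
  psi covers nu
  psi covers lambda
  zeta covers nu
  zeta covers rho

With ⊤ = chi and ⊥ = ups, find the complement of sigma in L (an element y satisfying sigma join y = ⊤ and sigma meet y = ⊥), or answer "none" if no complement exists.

Need y with sigma ∨ y = chi and sigma ∧ y = ups.
Checking each element gives: phi.

phi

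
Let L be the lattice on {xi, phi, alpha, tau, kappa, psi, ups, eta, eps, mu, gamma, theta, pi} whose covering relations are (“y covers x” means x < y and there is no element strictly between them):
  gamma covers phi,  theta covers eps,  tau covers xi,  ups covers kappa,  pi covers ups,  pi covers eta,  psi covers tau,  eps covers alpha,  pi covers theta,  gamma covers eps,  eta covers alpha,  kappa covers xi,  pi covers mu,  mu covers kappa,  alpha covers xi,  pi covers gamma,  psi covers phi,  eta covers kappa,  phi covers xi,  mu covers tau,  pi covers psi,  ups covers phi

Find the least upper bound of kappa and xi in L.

Common upper bounds of {kappa, xi}: eta, kappa, mu, pi, ups.
The least among these is kappa.

kappa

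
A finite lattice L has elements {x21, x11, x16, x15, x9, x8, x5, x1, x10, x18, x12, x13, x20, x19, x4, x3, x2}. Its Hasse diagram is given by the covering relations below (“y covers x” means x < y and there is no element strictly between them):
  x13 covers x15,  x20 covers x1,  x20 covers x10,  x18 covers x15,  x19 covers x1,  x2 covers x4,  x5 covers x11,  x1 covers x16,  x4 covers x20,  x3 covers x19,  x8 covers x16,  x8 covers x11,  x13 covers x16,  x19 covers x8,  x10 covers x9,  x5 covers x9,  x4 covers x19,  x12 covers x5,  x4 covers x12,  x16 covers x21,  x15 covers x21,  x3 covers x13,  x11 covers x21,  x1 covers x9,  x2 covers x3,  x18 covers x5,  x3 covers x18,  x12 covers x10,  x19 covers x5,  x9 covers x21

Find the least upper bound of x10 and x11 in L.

Common upper bounds of {x10, x11}: x12, x2, x4.
The least among these is x12.

x12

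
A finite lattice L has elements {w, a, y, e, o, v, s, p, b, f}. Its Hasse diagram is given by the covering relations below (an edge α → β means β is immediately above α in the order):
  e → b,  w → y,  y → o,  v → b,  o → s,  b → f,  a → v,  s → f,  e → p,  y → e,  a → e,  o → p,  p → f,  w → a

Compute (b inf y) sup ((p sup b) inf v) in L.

b

b ∧ y = y
p ∨ b = f
f ∧ v = v
y ∨ v = b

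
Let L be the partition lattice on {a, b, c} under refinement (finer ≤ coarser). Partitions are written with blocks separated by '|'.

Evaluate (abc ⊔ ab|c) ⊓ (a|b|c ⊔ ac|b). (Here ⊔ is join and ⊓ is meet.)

ac|b

abc ∨ ab|c = abc
a|b|c ∨ ac|b = ac|b
abc ∧ ac|b = ac|b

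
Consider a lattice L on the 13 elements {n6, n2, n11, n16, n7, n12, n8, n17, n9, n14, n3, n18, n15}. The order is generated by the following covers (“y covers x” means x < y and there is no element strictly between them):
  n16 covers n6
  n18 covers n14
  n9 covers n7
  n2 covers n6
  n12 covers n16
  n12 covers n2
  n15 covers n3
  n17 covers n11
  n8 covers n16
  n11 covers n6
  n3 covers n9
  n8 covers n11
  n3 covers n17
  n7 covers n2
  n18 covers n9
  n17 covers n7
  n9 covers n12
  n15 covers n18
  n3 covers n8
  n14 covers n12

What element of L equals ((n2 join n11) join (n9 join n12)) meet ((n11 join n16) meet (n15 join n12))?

n8

n2 ∨ n11 = n17
n9 ∨ n12 = n9
n17 ∨ n9 = n3
n11 ∨ n16 = n8
n15 ∨ n12 = n15
n8 ∧ n15 = n8
n3 ∧ n8 = n8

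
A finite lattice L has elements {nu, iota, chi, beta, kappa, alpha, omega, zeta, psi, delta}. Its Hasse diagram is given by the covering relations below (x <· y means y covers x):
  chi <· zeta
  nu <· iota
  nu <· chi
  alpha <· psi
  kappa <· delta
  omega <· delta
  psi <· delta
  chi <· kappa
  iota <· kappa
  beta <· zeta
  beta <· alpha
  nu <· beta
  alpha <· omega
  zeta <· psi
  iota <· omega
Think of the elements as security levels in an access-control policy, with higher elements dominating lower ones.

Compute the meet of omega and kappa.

iota

Common lower bounds of {omega, kappa}: iota, nu.
The greatest among these is iota.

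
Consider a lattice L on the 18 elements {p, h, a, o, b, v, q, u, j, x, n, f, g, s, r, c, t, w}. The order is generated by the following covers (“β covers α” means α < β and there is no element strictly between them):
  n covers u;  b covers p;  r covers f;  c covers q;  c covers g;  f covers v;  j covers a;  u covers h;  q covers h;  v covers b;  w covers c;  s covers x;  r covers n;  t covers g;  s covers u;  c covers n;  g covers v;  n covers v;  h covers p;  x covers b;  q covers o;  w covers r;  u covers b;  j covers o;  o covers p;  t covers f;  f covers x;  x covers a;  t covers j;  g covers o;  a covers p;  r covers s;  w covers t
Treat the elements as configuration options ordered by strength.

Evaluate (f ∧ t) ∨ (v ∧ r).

f ∧ t = f
v ∧ r = v
f ∨ v = f

f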